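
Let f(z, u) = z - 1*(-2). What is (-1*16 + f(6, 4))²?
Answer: 64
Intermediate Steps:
f(z, u) = 2 + z (f(z, u) = z + 2 = 2 + z)
(-1*16 + f(6, 4))² = (-1*16 + (2 + 6))² = (-16 + 8)² = (-8)² = 64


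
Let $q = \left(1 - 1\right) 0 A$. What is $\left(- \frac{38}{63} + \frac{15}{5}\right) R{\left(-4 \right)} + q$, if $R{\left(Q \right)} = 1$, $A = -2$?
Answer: $\frac{151}{63} \approx 2.3968$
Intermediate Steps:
$q = 0$ ($q = \left(1 - 1\right) 0 \left(-2\right) = 0 \cdot 0 \left(-2\right) = 0 \left(-2\right) = 0$)
$\left(- \frac{38}{63} + \frac{15}{5}\right) R{\left(-4 \right)} + q = \left(- \frac{38}{63} + \frac{15}{5}\right) 1 + 0 = \left(\left(-38\right) \frac{1}{63} + 15 \cdot \frac{1}{5}\right) 1 + 0 = \left(- \frac{38}{63} + 3\right) 1 + 0 = \frac{151}{63} \cdot 1 + 0 = \frac{151}{63} + 0 = \frac{151}{63}$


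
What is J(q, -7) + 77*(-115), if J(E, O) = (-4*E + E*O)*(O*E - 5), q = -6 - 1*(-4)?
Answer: -8657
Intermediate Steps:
q = -2 (q = -6 + 4 = -2)
J(E, O) = (-5 + E*O)*(-4*E + E*O) (J(E, O) = (-4*E + E*O)*(E*O - 5) = (-4*E + E*O)*(-5 + E*O) = (-5 + E*O)*(-4*E + E*O))
J(q, -7) + 77*(-115) = -2*(20 - 5*(-7) - 2*(-7)² - 4*(-2)*(-7)) + 77*(-115) = -2*(20 + 35 - 2*49 - 56) - 8855 = -2*(20 + 35 - 98 - 56) - 8855 = -2*(-99) - 8855 = 198 - 8855 = -8657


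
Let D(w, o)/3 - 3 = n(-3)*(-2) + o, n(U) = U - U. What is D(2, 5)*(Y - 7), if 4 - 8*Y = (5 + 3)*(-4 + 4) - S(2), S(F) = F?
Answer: -150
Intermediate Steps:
n(U) = 0
D(w, o) = 9 + 3*o (D(w, o) = 9 + 3*(0*(-2) + o) = 9 + 3*(0 + o) = 9 + 3*o)
Y = ¾ (Y = ½ - ((5 + 3)*(-4 + 4) - 1*2)/8 = ½ - (8*0 - 2)/8 = ½ - (0 - 2)/8 = ½ - ⅛*(-2) = ½ + ¼ = ¾ ≈ 0.75000)
D(2, 5)*(Y - 7) = (9 + 3*5)*(¾ - 7) = (9 + 15)*(-25/4) = 24*(-25/4) = -150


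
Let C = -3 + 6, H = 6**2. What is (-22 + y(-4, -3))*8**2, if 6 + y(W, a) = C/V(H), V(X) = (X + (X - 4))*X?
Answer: -91388/51 ≈ -1791.9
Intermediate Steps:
H = 36
C = 3
V(X) = X*(-4 + 2*X) (V(X) = (X + (-4 + X))*X = (-4 + 2*X)*X = X*(-4 + 2*X))
y(W, a) = -4895/816 (y(W, a) = -6 + 3/((2*36*(-2 + 36))) = -6 + 3/((2*36*34)) = -6 + 3/2448 = -6 + 3*(1/2448) = -6 + 1/816 = -4895/816)
(-22 + y(-4, -3))*8**2 = (-22 - 4895/816)*8**2 = -22847/816*64 = -91388/51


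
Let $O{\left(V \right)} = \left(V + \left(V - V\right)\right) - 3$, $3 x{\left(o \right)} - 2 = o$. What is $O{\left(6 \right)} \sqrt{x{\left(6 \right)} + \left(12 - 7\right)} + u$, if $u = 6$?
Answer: $6 + \sqrt{69} \approx 14.307$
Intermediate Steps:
$x{\left(o \right)} = \frac{2}{3} + \frac{o}{3}$
$O{\left(V \right)} = -3 + V$ ($O{\left(V \right)} = \left(V + 0\right) - 3 = V - 3 = -3 + V$)
$O{\left(6 \right)} \sqrt{x{\left(6 \right)} + \left(12 - 7\right)} + u = \left(-3 + 6\right) \sqrt{\left(\frac{2}{3} + \frac{1}{3} \cdot 6\right) + \left(12 - 7\right)} + 6 = 3 \sqrt{\left(\frac{2}{3} + 2\right) + 5} + 6 = 3 \sqrt{\frac{8}{3} + 5} + 6 = 3 \sqrt{\frac{23}{3}} + 6 = 3 \frac{\sqrt{69}}{3} + 6 = \sqrt{69} + 6 = 6 + \sqrt{69}$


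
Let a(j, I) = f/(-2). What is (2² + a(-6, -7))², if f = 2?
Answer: 9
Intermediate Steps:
a(j, I) = -1 (a(j, I) = 2/(-2) = 2*(-½) = -1)
(2² + a(-6, -7))² = (2² - 1)² = (4 - 1)² = 3² = 9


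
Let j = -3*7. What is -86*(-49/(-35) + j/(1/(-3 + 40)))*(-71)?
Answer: -23679068/5 ≈ -4.7358e+6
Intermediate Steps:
j = -21
-86*(-49/(-35) + j/(1/(-3 + 40)))*(-71) = -86*(-49/(-35) - 21/(1/(-3 + 40)))*(-71) = -86*(-49*(-1/35) - 21/(1/37))*(-71) = -86*(7/5 - 21/1/37)*(-71) = -86*(7/5 - 21*37)*(-71) = -86*(7/5 - 777)*(-71) = -86*(-3878/5)*(-71) = (333508/5)*(-71) = -23679068/5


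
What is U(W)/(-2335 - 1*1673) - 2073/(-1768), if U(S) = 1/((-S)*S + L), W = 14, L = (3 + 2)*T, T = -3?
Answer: 54784781/46724262 ≈ 1.1725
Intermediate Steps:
L = -15 (L = (3 + 2)*(-3) = 5*(-3) = -15)
U(S) = 1/(-15 - S**2) (U(S) = 1/((-S)*S - 15) = 1/(-S**2 - 15) = 1/(-15 - S**2))
U(W)/(-2335 - 1*1673) - 2073/(-1768) = (-1/(15 + 14**2))/(-2335 - 1*1673) - 2073/(-1768) = (-1/(15 + 196))/(-2335 - 1673) - 2073*(-1/1768) = -1/211/(-4008) + 2073/1768 = -1*1/211*(-1/4008) + 2073/1768 = -1/211*(-1/4008) + 2073/1768 = 1/845688 + 2073/1768 = 54784781/46724262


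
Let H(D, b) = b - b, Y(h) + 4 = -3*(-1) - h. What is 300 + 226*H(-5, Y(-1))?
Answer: 300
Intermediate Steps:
Y(h) = -1 - h (Y(h) = -4 + (-3*(-1) - h) = -4 + (3 - h) = -1 - h)
H(D, b) = 0
300 + 226*H(-5, Y(-1)) = 300 + 226*0 = 300 + 0 = 300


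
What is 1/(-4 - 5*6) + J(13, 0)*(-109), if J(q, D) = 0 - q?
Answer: 48177/34 ≈ 1417.0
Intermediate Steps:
J(q, D) = -q
1/(-4 - 5*6) + J(13, 0)*(-109) = 1/(-4 - 5*6) - 1*13*(-109) = 1/(-4 - 30) - 13*(-109) = 1/(-34) + 1417 = -1/34 + 1417 = 48177/34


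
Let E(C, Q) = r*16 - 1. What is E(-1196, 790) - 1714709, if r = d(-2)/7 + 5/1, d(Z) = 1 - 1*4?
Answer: -12002458/7 ≈ -1.7146e+6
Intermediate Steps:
d(Z) = -3 (d(Z) = 1 - 4 = -3)
r = 32/7 (r = -3/7 + 5/1 = -3*⅐ + 5*1 = -3/7 + 5 = 32/7 ≈ 4.5714)
E(C, Q) = 505/7 (E(C, Q) = (32/7)*16 - 1 = 512/7 - 1 = 505/7)
E(-1196, 790) - 1714709 = 505/7 - 1714709 = -12002458/7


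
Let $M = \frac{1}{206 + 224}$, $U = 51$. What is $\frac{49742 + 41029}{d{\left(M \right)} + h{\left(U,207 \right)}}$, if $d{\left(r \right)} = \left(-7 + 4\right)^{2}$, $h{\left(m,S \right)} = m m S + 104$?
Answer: $\frac{90771}{538520} \approx 0.16856$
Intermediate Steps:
$h{\left(m,S \right)} = 104 + S m^{2}$ ($h{\left(m,S \right)} = m^{2} S + 104 = S m^{2} + 104 = 104 + S m^{2}$)
$M = \frac{1}{430} \approx 0.0023256$
$d{\left(r \right)} = 9$ ($d{\left(r \right)} = \left(-3\right)^{2} = 9$)
$\frac{49742 + 41029}{d{\left(M \right)} + h{\left(U,207 \right)}} = \frac{49742 + 41029}{9 + \left(104 + 207 \cdot 51^{2}\right)} = \frac{90771}{9 + \left(104 + 207 \cdot 2601\right)} = \frac{90771}{9 + \left(104 + 538407\right)} = \frac{90771}{9 + 538511} = \frac{90771}{538520}$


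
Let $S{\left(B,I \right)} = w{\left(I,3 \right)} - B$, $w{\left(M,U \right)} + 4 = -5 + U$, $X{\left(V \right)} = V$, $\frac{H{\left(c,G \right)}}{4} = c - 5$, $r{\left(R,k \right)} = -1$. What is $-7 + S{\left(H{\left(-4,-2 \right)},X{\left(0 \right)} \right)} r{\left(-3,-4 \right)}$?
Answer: $-37$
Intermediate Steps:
$H{\left(c,G \right)} = -20 + 4 c$ ($H{\left(c,G \right)} = 4 \left(c - 5\right) = 4 \left(-5 + c\right) = -20 + 4 c$)
$w{\left(M,U \right)} = -9 + U$ ($w{\left(M,U \right)} = -4 + \left(-5 + U\right) = -9 + U$)
$S{\left(B,I \right)} = -6 - B$ ($S{\left(B,I \right)} = \left(-9 + 3\right) - B = -6 - B$)
$-7 + S{\left(H{\left(-4,-2 \right)},X{\left(0 \right)} \right)} r{\left(-3,-4 \right)} = -7 + \left(-6 - \left(-20 + 4 \left(-4\right)\right)\right) \left(-1\right) = -7 + \left(-6 - \left(-20 - 16\right)\right) \left(-1\right) = -7 + \left(-6 - -36\right) \left(-1\right) = -7 + \left(-6 + 36\right) \left(-1\right) = -7 + 30 \left(-1\right) = -7 - 30 = -37$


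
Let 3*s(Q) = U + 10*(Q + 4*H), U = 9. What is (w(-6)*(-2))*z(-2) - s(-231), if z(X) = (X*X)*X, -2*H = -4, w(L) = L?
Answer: 1933/3 ≈ 644.33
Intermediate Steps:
H = 2 (H = -1/2*(-4) = 2)
z(X) = X**3 (z(X) = X**2*X = X**3)
s(Q) = 89/3 + 10*Q/3 (s(Q) = (9 + 10*(Q + 4*2))/3 = (9 + 10*(Q + 8))/3 = (9 + 10*(8 + Q))/3 = (9 + (80 + 10*Q))/3 = (89 + 10*Q)/3 = 89/3 + 10*Q/3)
(w(-6)*(-2))*z(-2) - s(-231) = -6*(-2)*(-2)**3 - (89/3 + (10/3)*(-231)) = 12*(-8) - (89/3 - 770) = -96 - 1*(-2221/3) = -96 + 2221/3 = 1933/3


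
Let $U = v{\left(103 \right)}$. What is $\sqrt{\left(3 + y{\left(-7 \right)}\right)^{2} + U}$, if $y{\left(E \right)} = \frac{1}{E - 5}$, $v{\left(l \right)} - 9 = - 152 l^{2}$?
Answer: $\frac{i \sqrt{232207271}}{12} \approx 1269.9 i$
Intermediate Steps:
$v{\left(l \right)} = 9 - 152 l^{2}$
$y{\left(E \right)} = \frac{1}{-5 + E}$
$U = -1612559$ ($U = 9 - 152 \cdot 103^{2} = 9 - 1612568 = -1612559$)
$\sqrt{\left(3 + y{\left(-7 \right)}\right)^{2} + U} = \sqrt{\left(3 + \frac{1}{-5 - 7}\right)^{2} - 1612559} = \sqrt{\left(3 + \frac{1}{-12}\right)^{2} - 1612559} = \sqrt{\left(3 - \frac{1}{12}\right)^{2} - 1612559} = \sqrt{\left(\frac{35}{12}\right)^{2} - 1612559} = \sqrt{\frac{1225}{144} - 1612559} = \sqrt{- \frac{232207271}{144}} = \frac{i \sqrt{232207271}}{12}$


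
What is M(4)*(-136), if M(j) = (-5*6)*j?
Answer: 16320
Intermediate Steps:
M(j) = -30*j
M(4)*(-136) = -30*4*(-136) = -120*(-136) = 16320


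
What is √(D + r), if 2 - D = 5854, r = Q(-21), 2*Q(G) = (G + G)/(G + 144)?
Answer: I*√9837499/41 ≈ 76.5*I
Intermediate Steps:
Q(G) = G/(144 + G) (Q(G) = ((G + G)/(G + 144))/2 = ((2*G)/(144 + G))/2 = (2*G/(144 + G))/2 = G/(144 + G))
r = -7/41 (r = -21/(144 - 21) = -21/123 = -21*1/123 = -7/41 ≈ -0.17073)
D = -5852 (D = 2 - 1*5854 = 2 - 5854 = -5852)
√(D + r) = √(-5852 - 7/41) = √(-239939/41) = I*√9837499/41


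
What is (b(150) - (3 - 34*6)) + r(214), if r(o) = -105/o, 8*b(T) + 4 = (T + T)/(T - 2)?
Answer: 6342721/31672 ≈ 200.26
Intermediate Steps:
b(T) = -½ + T/(4*(-2 + T)) (b(T) = -½ + ((T + T)/(T - 2))/8 = -½ + ((2*T)/(-2 + T))/8 = -½ + (2*T/(-2 + T))/8 = -½ + T/(4*(-2 + T)))
r(o) = -105/o
(b(150) - (3 - 34*6)) + r(214) = ((4 - 1*150)/(4*(-2 + 150)) - (3 - 34*6)) - 105/214 = ((¼)*(4 - 150)/148 - (3 - 204)) - 105*1/214 = ((¼)*(1/148)*(-146) - 1*(-201)) - 105/214 = (-73/296 + 201) - 105/214 = 59423/296 - 105/214 = 6342721/31672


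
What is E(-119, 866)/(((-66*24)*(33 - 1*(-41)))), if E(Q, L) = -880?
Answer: 5/666 ≈ 0.0075075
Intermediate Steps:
E(-119, 866)/(((-66*24)*(33 - 1*(-41)))) = -880*(-1/(1584*(33 - 1*(-41)))) = -880*(-1/(1584*(33 + 41))) = -880/((-1584*74)) = -880/(-117216) = -880*(-1/117216) = 5/666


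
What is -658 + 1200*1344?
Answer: 1612142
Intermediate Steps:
-658 + 1200*1344 = -658 + 1612800 = 1612142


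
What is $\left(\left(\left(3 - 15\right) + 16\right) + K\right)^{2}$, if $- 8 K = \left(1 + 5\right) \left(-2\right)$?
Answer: $\frac{121}{4} \approx 30.25$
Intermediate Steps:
$K = \frac{3}{2}$ ($K = - \frac{\left(1 + 5\right) \left(-2\right)}{8} = - \frac{6 \left(-2\right)}{8} = \left(- \frac{1}{8}\right) \left(-12\right) = \frac{3}{2} \approx 1.5$)
$\left(\left(\left(3 - 15\right) + 16\right) + K\right)^{2} = \left(\left(\left(3 - 15\right) + 16\right) + \frac{3}{2}\right)^{2} = \left(\left(-12 + 16\right) + \frac{3}{2}\right)^{2} = \left(4 + \frac{3}{2}\right)^{2} = \left(\frac{11}{2}\right)^{2} = \frac{121}{4}$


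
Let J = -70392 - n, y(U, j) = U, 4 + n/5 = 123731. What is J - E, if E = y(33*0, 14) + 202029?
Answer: -891056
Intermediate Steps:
n = 618635 (n = -20 + 5*123731 = -20 + 618655 = 618635)
E = 202029 (E = 33*0 + 202029 = 0 + 202029 = 202029)
J = -689027 (J = -70392 - 1*618635 = -70392 - 618635 = -689027)
J - E = -689027 - 1*202029 = -689027 - 202029 = -891056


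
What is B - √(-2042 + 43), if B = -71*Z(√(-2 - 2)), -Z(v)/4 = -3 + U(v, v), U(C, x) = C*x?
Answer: -1988 - I*√1999 ≈ -1988.0 - 44.71*I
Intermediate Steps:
Z(v) = 12 - 4*v² (Z(v) = -4*(-3 + v*v) = -4*(-3 + v²) = 12 - 4*v²)
B = -1988 (B = -71*(12 - 4*(√(-2 - 2))²) = -71*(12 - 4*(√(-4))²) = -71*(12 - 4*(2*I)²) = -71*(12 - 4*(-4)) = -71*(12 + 16) = -71*28 = -1988)
B - √(-2042 + 43) = -1988 - √(-2042 + 43) = -1988 - √(-1999) = -1988 - I*√1999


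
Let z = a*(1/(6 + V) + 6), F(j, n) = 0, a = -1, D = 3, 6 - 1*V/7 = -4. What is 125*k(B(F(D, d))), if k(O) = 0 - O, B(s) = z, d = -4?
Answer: 57125/76 ≈ 751.64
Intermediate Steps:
V = 70 (V = 42 - 7*(-4) = 42 + 28 = 70)
z = -457/76 (z = -(1/(6 + 70) + 6) = -(1/76 + 6) = -1*457/76 = -457/76 ≈ -6.0132)
B(s) = -457/76
k(O) = -O
125*k(B(F(D, d))) = 125*(-1*(-457/76)) = 125*(457/76) = 57125/76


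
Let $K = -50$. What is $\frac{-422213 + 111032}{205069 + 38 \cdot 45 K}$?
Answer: $- \frac{311181}{119569} \approx -2.6025$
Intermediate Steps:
$\frac{-422213 + 111032}{205069 + 38 \cdot 45 K} = \frac{-422213 + 111032}{205069 + 38 \cdot 45 \left(-50\right)} = - \frac{311181}{205069 + 1710 \left(-50\right)} = - \frac{311181}{205069 - 85500} = - \frac{311181}{119569}$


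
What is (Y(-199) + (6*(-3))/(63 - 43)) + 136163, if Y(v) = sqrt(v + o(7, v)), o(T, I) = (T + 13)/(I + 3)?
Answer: 1361621/10 + 6*I*sqrt(271)/7 ≈ 1.3616e+5 + 14.11*I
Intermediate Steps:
o(T, I) = (13 + T)/(3 + I)
Y(v) = sqrt(v + 20/(3 + v)) (Y(v) = sqrt(v + (13 + 7)/(3 + v)) = sqrt(v + 20/(3 + v)))
(Y(-199) + (6*(-3))/(63 - 43)) + 136163 = (sqrt((20 - 199*(3 - 199))/(3 - 199)) + (6*(-3))/(63 - 43)) + 136163 = (sqrt((20 - 199*(-196))/(-196)) - 18/20) + 136163 = (sqrt(-(20 + 39004)/196) - 18*1/20) + 136163 = (sqrt(-1/196*39024) - 9/10) + 136163 = (sqrt(-9756/49) - 9/10) + 136163 = (6*I*sqrt(271)/7 - 9/10) + 136163 = (-9/10 + 6*I*sqrt(271)/7) + 136163 = 1361621/10 + 6*I*sqrt(271)/7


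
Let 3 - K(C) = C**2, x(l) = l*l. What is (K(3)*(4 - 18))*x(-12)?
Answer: 12096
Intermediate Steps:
x(l) = l**2
K(C) = 3 - C**2
(K(3)*(4 - 18))*x(-12) = ((3 - 1*3**2)*(4 - 18))*(-12)**2 = ((3 - 1*9)*(-14))*144 = ((3 - 9)*(-14))*144 = -6*(-14)*144 = 84*144 = 12096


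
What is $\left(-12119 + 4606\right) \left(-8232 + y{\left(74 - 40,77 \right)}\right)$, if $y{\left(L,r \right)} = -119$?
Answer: $62741063$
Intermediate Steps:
$\left(-12119 + 4606\right) \left(-8232 + y{\left(74 - 40,77 \right)}\right) = \left(-12119 + 4606\right) \left(-8232 - 119\right) = \left(-7513\right) \left(-8351\right) = 62741063$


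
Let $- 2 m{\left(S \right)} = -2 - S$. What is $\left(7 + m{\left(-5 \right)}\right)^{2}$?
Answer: $\frac{121}{4} \approx 30.25$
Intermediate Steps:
$m{\left(S \right)} = 1 + \frac{S}{2}$ ($m{\left(S \right)} = - \frac{-2 - S}{2} = 1 + \frac{S}{2}$)
$\left(7 + m{\left(-5 \right)}\right)^{2} = \left(7 + \left(1 + \frac{1}{2} \left(-5\right)\right)\right)^{2} = \left(7 + \left(1 - \frac{5}{2}\right)\right)^{2} = \left(7 - \frac{3}{2}\right)^{2} = \left(\frac{11}{2}\right)^{2} = \frac{121}{4}$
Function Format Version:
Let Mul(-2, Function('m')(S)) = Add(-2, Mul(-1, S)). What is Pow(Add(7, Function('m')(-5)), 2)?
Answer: Rational(121, 4) ≈ 30.250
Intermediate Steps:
Function('m')(S) = Add(1, Mul(Rational(1, 2), S)) (Function('m')(S) = Mul(Rational(-1, 2), Add(-2, Mul(-1, S))) = Add(1, Mul(Rational(1, 2), S)))
Pow(Add(7, Function('m')(-5)), 2) = Pow(Add(7, Add(1, Mul(Rational(1, 2), -5))), 2) = Pow(Add(7, Add(1, Rational(-5, 2))), 2) = Pow(Add(7, Rational(-3, 2)), 2) = Pow(Rational(11, 2), 2) = Rational(121, 4)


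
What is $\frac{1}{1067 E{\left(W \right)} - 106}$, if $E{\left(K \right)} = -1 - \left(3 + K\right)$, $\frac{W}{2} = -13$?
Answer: $\frac{1}{23368} \approx 4.2794 \cdot 10^{-5}$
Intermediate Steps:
$W = -26$ ($W = 2 \left(-13\right) = -26$)
$E{\left(K \right)} = -4 - K$ ($E{\left(K \right)} = -1 - \left(3 + K\right) = -4 - K$)
$\frac{1}{1067 E{\left(W \right)} - 106} = \frac{1}{1067 \left(-4 - -26\right) - 106} = \frac{1}{1067 \left(-4 + 26\right) - 106} = \frac{1}{1067 \cdot 22 - 106} = \frac{1}{23474 - 106} = \frac{1}{23368}$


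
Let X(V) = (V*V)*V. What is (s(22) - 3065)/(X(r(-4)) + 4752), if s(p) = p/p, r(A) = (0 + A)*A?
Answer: -383/1106 ≈ -0.34629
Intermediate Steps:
r(A) = A² (r(A) = A*A = A²)
s(p) = 1
X(V) = V³ (X(V) = V²*V = V³)
(s(22) - 3065)/(X(r(-4)) + 4752) = (1 - 3065)/(((-4)²)³ + 4752) = -3064/(16³ + 4752) = -3064/(4096 + 4752) = -3064/8848 = -3064*1/8848 = -383/1106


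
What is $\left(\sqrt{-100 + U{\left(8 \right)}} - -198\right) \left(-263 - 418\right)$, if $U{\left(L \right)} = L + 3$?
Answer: $-134838 - 681 i \sqrt{89} \approx -1.3484 \cdot 10^{5} - 6424.5 i$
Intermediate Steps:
$U{\left(L \right)} = 3 + L$
$\left(\sqrt{-100 + U{\left(8 \right)}} - -198\right) \left(-263 - 418\right) = \left(\sqrt{-100 + \left(3 + 8\right)} - -198\right) \left(-263 - 418\right) = \left(\sqrt{-100 + 11} + 198\right) \left(-681\right) = \left(\sqrt{-89} + 198\right) \left(-681\right) = \left(i \sqrt{89} + 198\right) \left(-681\right) = \left(198 + i \sqrt{89}\right) \left(-681\right) = -134838 - 681 i \sqrt{89}$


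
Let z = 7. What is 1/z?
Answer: ⅐ ≈ 0.14286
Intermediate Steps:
1/z = 1/7 = ⅐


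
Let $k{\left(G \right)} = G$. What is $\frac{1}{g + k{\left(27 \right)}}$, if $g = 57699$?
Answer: $\frac{1}{57726} \approx 1.7323 \cdot 10^{-5}$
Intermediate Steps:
$\frac{1}{g + k{\left(27 \right)}} = \frac{1}{57699 + 27} = \frac{1}{57726}$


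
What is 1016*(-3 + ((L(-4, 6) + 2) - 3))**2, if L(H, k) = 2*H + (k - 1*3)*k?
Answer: 36576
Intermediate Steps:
L(H, k) = 2*H + k*(-3 + k) (L(H, k) = 2*H + (k - 3)*k = 2*H + (-3 + k)*k = 2*H + k*(-3 + k))
1016*(-3 + ((L(-4, 6) + 2) - 3))**2 = 1016*(-3 + (((6**2 - 3*6 + 2*(-4)) + 2) - 3))**2 = 1016*(-3 + (((36 - 18 - 8) + 2) - 3))**2 = 1016*(-3 + ((10 + 2) - 3))**2 = 1016*(-3 + (12 - 3))**2 = 1016*(-3 + 9)**2 = 1016*6**2 = 1016*36 = 36576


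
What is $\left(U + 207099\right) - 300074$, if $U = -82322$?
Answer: $-175297$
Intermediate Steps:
$\left(U + 207099\right) - 300074 = \left(-82322 + 207099\right) - 300074 = 124777 - 300074 = -175297$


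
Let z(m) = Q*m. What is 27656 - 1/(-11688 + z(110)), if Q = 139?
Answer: 99616911/3602 ≈ 27656.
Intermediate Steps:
z(m) = 139*m
27656 - 1/(-11688 + z(110)) = 27656 - 1/(-11688 + 139*110) = 27656 - 1/(-11688 + 15290) = 27656 - 1/3602 = 99616911/3602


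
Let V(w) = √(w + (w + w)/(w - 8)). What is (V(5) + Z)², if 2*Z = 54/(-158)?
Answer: 127007/74892 - 9*√15/79 ≈ 1.2546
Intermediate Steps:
V(w) = √(w + 2*w/(-8 + w)) (V(w) = √(w + (2*w)/(-8 + w)) = √(w + 2*w/(-8 + w)))
Z = -27/158 (Z = (54/(-158))/2 = (54*(-1/158))/2 = (½)*(-27/79) = -27/158 ≈ -0.17089)
(V(5) + Z)² = (√(5*(-6 + 5)/(-8 + 5)) - 27/158)² = (√(5*(-1)/(-3)) - 27/158)² = (√(5*(-⅓)*(-1)) - 27/158)² = (√(5/3) - 27/158)² = (√15/3 - 27/158)² = (-27/158 + √15/3)²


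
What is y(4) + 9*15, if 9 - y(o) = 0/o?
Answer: 144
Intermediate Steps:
y(o) = 9 (y(o) = 9 - 0/o = 9 - 1*0 = 9 + 0 = 9)
y(4) + 9*15 = 9 + 9*15 = 9 + 135 = 144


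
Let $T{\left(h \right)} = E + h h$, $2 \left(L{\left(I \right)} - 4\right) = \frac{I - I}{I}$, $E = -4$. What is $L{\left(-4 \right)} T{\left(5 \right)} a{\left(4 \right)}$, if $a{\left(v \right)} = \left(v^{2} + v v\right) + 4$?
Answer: $3024$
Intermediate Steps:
$a{\left(v \right)} = 4 + 2 v^{2}$ ($a{\left(v \right)} = \left(v^{2} + v^{2}\right) + 4 = 2 v^{2} + 4 = 4 + 2 v^{2}$)
$L{\left(I \right)} = 4$ ($L{\left(I \right)} = 4 + \frac{\left(I - I\right) \frac{1}{I}}{2} = 4 + \frac{0 \frac{1}{I}}{2} = 4 + \frac{1}{2} \cdot 0 = 4 + 0 = 4$)
$T{\left(h \right)} = -4 + h^{2}$ ($T{\left(h \right)} = -4 + h h = -4 + h^{2}$)
$L{\left(-4 \right)} T{\left(5 \right)} a{\left(4 \right)} = 4 \left(-4 + 5^{2}\right) \left(4 + 2 \cdot 4^{2}\right) = 4 \left(-4 + 25\right) \left(4 + 2 \cdot 16\right) = 4 \cdot 21 \left(4 + 32\right) = 84 \cdot 36 = 3024$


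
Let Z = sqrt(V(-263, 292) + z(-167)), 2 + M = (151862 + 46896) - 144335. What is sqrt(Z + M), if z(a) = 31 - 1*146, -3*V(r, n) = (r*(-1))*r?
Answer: sqrt(489789 + 6*sqrt(51618))/3 ≈ 233.61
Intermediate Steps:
V(r, n) = r**2/3 (V(r, n) = -r*(-1)*r/3 = -(-r)*r/3 = -(-1)*r**2/3 = r**2/3)
z(a) = -115 (z(a) = 31 - 146 = -115)
M = 54421 (M = -2 + ((151862 + 46896) - 144335) = -2 + (198758 - 144335) = -2 + 54423 = 54421)
Z = 2*sqrt(51618)/3 (Z = sqrt((1/3)*(-263)**2 - 115) = sqrt((1/3)*69169 - 115) = sqrt(69169/3 - 115) = sqrt(68824/3) = 2*sqrt(51618)/3 ≈ 151.46)
sqrt(Z + M) = sqrt(2*sqrt(51618)/3 + 54421) = sqrt(54421 + 2*sqrt(51618)/3)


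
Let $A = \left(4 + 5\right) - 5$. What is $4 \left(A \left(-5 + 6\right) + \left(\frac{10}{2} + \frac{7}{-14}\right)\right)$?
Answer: $34$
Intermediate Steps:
$A = 4$ ($A = 9 - 5 = 4$)
$4 \left(A \left(-5 + 6\right) + \left(\frac{10}{2} + \frac{7}{-14}\right)\right) = 4 \left(4 \left(-5 + 6\right) + \left(\frac{10}{2} + \frac{7}{-14}\right)\right) = 4 \left(4 \cdot 1 + \left(10 \cdot \frac{1}{2} + 7 \left(- \frac{1}{14}\right)\right)\right) = 4 \left(4 + \left(5 - \frac{1}{2}\right)\right) = 4 \left(4 + \frac{9}{2}\right) = 4 \cdot \frac{17}{2} = 34$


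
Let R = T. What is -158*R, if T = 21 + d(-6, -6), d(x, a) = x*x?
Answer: -9006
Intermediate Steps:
d(x, a) = x²
T = 57 (T = 21 + (-6)² = 21 + 36 = 57)
R = 57
-158*R = -158*57 = -9006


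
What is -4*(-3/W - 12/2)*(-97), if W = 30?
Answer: -11834/5 ≈ -2366.8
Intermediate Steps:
-4*(-3/W - 12/2)*(-97) = -4*(-3/30 - 12/2)*(-97) = -4*(-3*1/30 - 12*½)*(-97) = -4*(-⅒ - 6)*(-97) = -4*(-61/10)*(-97) = (122/5)*(-97) = -11834/5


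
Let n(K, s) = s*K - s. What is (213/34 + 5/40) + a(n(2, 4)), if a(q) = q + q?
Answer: 1957/136 ≈ 14.390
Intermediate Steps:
n(K, s) = -s + K*s (n(K, s) = K*s - s = -s + K*s)
a(q) = 2*q
(213/34 + 5/40) + a(n(2, 4)) = (213/34 + 5/40) + 2*(4*(-1 + 2)) = (213*(1/34) + 5*(1/40)) + 2*(4*1) = (213/34 + ⅛) + 2*4 = 869/136 + 8 = 1957/136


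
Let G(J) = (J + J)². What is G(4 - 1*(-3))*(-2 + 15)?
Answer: 2548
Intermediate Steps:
G(J) = 4*J² (G(J) = (2*J)² = 4*J²)
G(4 - 1*(-3))*(-2 + 15) = (4*(4 - 1*(-3))²)*(-2 + 15) = (4*(4 + 3)²)*13 = (4*7²)*13 = (4*49)*13 = 196*13 = 2548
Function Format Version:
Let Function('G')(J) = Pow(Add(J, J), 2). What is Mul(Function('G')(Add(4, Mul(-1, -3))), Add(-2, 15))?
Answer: 2548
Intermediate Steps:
Function('G')(J) = Mul(4, Pow(J, 2)) (Function('G')(J) = Pow(Mul(2, J), 2) = Mul(4, Pow(J, 2)))
Mul(Function('G')(Add(4, Mul(-1, -3))), Add(-2, 15)) = Mul(Mul(4, Pow(Add(4, Mul(-1, -3)), 2)), Add(-2, 15)) = Mul(Mul(4, Pow(Add(4, 3), 2)), 13) = Mul(Mul(4, Pow(7, 2)), 13) = Mul(Mul(4, 49), 13) = Mul(196, 13) = 2548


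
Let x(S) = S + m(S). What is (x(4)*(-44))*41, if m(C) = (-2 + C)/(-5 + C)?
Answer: -3608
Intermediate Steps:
m(C) = (-2 + C)/(-5 + C)
x(S) = S + (-2 + S)/(-5 + S)
(x(4)*(-44))*41 = (((-2 + 4 + 4*(-5 + 4))/(-5 + 4))*(-44))*41 = (((-2 + 4 + 4*(-1))/(-1))*(-44))*41 = (-(-2 + 4 - 4)*(-44))*41 = (-1*(-2)*(-44))*41 = (2*(-44))*41 = -88*41 = -3608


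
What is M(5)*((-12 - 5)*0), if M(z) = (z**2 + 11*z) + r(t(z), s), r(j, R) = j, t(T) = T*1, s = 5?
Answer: 0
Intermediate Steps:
t(T) = T
M(z) = z**2 + 12*z (M(z) = (z**2 + 11*z) + z = z**2 + 12*z)
M(5)*((-12 - 5)*0) = (5*(12 + 5))*((-12 - 5)*0) = (5*17)*(-17*0) = 85*0 = 0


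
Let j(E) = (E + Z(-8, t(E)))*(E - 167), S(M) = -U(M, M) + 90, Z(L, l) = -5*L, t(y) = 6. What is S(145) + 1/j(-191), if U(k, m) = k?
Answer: -2973189/54058 ≈ -55.000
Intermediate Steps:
S(M) = 90 - M (S(M) = -M + 90 = 90 - M)
j(E) = (-167 + E)*(40 + E) (j(E) = (E - 5*(-8))*(E - 167) = (E + 40)*(-167 + E) = (40 + E)*(-167 + E) = (-167 + E)*(40 + E))
S(145) + 1/j(-191) = (90 - 1*145) + 1/(-6680 + (-191)**2 - 127*(-191)) = (90 - 145) + 1/(-6680 + 36481 + 24257) = -55 + 1/54058 = -2973189/54058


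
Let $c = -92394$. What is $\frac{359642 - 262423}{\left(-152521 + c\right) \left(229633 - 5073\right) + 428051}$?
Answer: $- \frac{97219}{54997684349} \approx -1.7677 \cdot 10^{-6}$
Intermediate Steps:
$\frac{359642 - 262423}{\left(-152521 + c\right) \left(229633 - 5073\right) + 428051} = \frac{359642 - 262423}{\left(-152521 - 92394\right) \left(229633 - 5073\right) + 428051} = \frac{97219}{\left(-244915\right) 224560 + 428051} = \frac{97219}{-54998112400 + 428051} = \frac{97219}{-54997684349} = 97219 \left(- \frac{1}{54997684349}\right) = - \frac{97219}{54997684349}$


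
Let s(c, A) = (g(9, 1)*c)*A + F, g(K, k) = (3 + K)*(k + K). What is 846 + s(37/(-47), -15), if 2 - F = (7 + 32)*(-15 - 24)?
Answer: 177943/47 ≈ 3786.0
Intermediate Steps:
g(K, k) = (3 + K)*(K + k)
F = 1523 (F = 2 - (7 + 32)*(-15 - 24) = 2 - 39*(-39) = 2 - 1*(-1521) = 2 + 1521 = 1523)
s(c, A) = 1523 + 120*A*c (s(c, A) = ((9**2 + 3*9 + 3*1 + 9*1)*c)*A + 1523 = ((81 + 27 + 3 + 9)*c)*A + 1523 = (120*c)*A + 1523 = 120*A*c + 1523 = 1523 + 120*A*c)
846 + s(37/(-47), -15) = 846 + (1523 + 120*(-15)*(37/(-47))) = 846 + (1523 + 120*(-15)*(37*(-1/47))) = 846 + (1523 + 120*(-15)*(-37/47)) = 846 + (1523 + 66600/47) = 846 + 138181/47 = 177943/47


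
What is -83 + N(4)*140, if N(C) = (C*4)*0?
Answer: -83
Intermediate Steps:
N(C) = 0 (N(C) = (4*C)*0 = 0)
-83 + N(4)*140 = -83 + 0*140 = -83 + 0 = -83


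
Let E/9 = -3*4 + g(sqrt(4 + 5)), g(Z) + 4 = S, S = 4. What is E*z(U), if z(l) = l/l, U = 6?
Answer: -108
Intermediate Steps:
g(Z) = 0 (g(Z) = -4 + 4 = 0)
z(l) = 1
E = -108 (E = 9*(-3*4 + 0) = 9*(-12 + 0) = 9*(-12) = -108)
E*z(U) = -108*1 = -108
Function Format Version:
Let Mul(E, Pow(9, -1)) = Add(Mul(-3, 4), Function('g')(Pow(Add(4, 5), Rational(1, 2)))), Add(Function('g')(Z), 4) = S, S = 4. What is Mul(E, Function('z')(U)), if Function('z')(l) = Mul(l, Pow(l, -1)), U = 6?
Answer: -108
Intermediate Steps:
Function('g')(Z) = 0 (Function('g')(Z) = Add(-4, 4) = 0)
Function('z')(l) = 1
E = -108 (E = Mul(9, Add(Mul(-3, 4), 0)) = Mul(9, Add(-12, 0)) = Mul(9, -12) = -108)
Mul(E, Function('z')(U)) = Mul(-108, 1) = -108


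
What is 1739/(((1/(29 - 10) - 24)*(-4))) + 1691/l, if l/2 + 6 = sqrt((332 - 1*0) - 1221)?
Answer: 19*(-70556*I + 1739*sqrt(889))/(1820*(sqrt(889) + 6*I)) ≈ 12.67 - 27.254*I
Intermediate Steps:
l = -12 + 2*I*sqrt(889) (l = -12 + 2*sqrt((332 - 1*0) - 1221) = -12 + 2*sqrt((332 + 0) - 1221) = -12 + 2*sqrt(332 - 1221) = -12 + 2*sqrt(-889) = -12 + 2*(I*sqrt(889)) = -12 + 2*I*sqrt(889) ≈ -12.0 + 59.632*I)
1739/(((1/(29 - 10) - 24)*(-4))) + 1691/l = 1739/(((1/(29 - 10) - 24)*(-4))) + 1691/(-12 + 2*I*sqrt(889)) = 1739/(((1/19 - 24)*(-4))) + 1691/(-12 + 2*I*sqrt(889)) = 1739/((-455/19*(-4))) + 1691/(-12 + 2*I*sqrt(889)) = 1739/(1820/19) + 1691/(-12 + 2*I*sqrt(889)) = 1739*(19/1820) + 1691/(-12 + 2*I*sqrt(889)) = 33041/1820 + 1691/(-12 + 2*I*sqrt(889))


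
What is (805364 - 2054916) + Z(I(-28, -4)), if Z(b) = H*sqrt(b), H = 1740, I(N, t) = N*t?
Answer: -1249552 + 6960*sqrt(7) ≈ -1.2311e+6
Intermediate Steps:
Z(b) = 1740*sqrt(b)
(805364 - 2054916) + Z(I(-28, -4)) = (805364 - 2054916) + 1740*sqrt(-28*(-4)) = -1249552 + 1740*sqrt(112) = -1249552 + 1740*(4*sqrt(7)) = -1249552 + 6960*sqrt(7)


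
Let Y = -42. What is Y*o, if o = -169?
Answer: 7098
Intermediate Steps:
Y*o = -42*(-169) = 7098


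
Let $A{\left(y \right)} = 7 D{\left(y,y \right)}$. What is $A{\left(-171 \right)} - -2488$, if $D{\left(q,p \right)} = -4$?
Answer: $2460$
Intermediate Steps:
$A{\left(y \right)} = -28$ ($A{\left(y \right)} = 7 \left(-4\right) = -28$)
$A{\left(-171 \right)} - -2488 = -28 - -2488 = -28 + 2488 = 2460$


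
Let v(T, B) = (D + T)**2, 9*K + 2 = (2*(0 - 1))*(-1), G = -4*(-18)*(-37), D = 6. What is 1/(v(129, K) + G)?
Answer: 1/15561 ≈ 6.4263e-5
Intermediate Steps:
G = -2664 (G = 72*(-37) = -2664)
K = 0 (K = -2/9 + ((2*(0 - 1))*(-1))/9 = -2/9 + ((2*(-1))*(-1))/9 = -2/9 + (-2*(-1))/9 = -2/9 + (1/9)*2 = -2/9 + 2/9 = 0)
v(T, B) = (6 + T)**2
1/(v(129, K) + G) = 1/((6 + 129)**2 - 2664) = 1/(135**2 - 2664) = 1/(18225 - 2664) = 1/15561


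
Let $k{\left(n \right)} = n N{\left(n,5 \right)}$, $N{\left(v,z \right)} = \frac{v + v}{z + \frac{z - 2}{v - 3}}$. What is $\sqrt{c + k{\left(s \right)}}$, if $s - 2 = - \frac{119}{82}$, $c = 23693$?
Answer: $\frac{\sqrt{10197453305138}}{20746} \approx 153.93$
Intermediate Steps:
$N{\left(v,z \right)} = \frac{2 v}{z + \frac{-2 + z}{-3 + v}}$
$s = \frac{45}{82}$ ($s = 2 - \frac{119}{82} = \frac{45}{82} \approx 0.54878$)
$k{\left(n \right)} = \frac{2 n^{2} \left(-3 + n\right)}{-12 + 5 n}$ ($k{\left(n \right)} = n \frac{2 n \left(-3 + n\right)}{-2 - 10 + n 5} = n \frac{2 n \left(-3 + n\right)}{-2 - 10 + 5 n} = n \frac{2 n \left(-3 + n\right)}{-12 + 5 n} = \frac{2 n^{2} \left(-3 + n\right)}{-12 + 5 n}$)
$\sqrt{c + k{\left(s \right)}} = \sqrt{23693 + \frac{2 \left(\frac{45}{82}\right)^{2} \left(-3 + \frac{45}{82}\right)}{-12 + 5 \cdot \frac{45}{82}}} = \sqrt{23693 + 2 \cdot \frac{2025}{6724} \frac{1}{-12 + \frac{225}{82}} \left(- \frac{201}{82}\right)} = \sqrt{23693 + 2 \cdot \frac{2025}{6724} \frac{1}{- \frac{759}{82}} \left(- \frac{201}{82}\right)} = \sqrt{23693 + 2 \cdot \frac{2025}{6724} \left(- \frac{82}{759}\right) \left(- \frac{201}{82}\right)} = \sqrt{23693 + \frac{135675}{850586}} = \sqrt{\frac{20153069773}{850586}} = \frac{\sqrt{10197453305138}}{20746}$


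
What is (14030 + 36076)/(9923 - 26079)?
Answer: -3579/1154 ≈ -3.1014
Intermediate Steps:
(14030 + 36076)/(9923 - 26079) = 50106/(-16156) = 50106*(-1/16156) = -3579/1154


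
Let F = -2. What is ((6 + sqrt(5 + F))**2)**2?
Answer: (6 + sqrt(3))**4 ≈ 3574.2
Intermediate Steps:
((6 + sqrt(5 + F))**2)**2 = ((6 + sqrt(5 - 2))**2)**2 = ((6 + sqrt(3))**2)**2 = (6 + sqrt(3))**4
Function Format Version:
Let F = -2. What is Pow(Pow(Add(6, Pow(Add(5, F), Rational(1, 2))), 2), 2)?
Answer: Pow(Add(6, Pow(3, Rational(1, 2))), 4) ≈ 3574.2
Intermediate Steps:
Pow(Pow(Add(6, Pow(Add(5, F), Rational(1, 2))), 2), 2) = Pow(Pow(Add(6, Pow(Add(5, -2), Rational(1, 2))), 2), 2) = Pow(Pow(Add(6, Pow(3, Rational(1, 2))), 2), 2) = Pow(Add(6, Pow(3, Rational(1, 2))), 4)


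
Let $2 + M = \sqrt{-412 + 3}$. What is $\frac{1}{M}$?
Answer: $- \frac{2}{413} - \frac{i \sqrt{409}}{413} \approx -0.0048426 - 0.048968 i$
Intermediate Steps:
$M = -2 + i \sqrt{409}$ ($M = -2 + \sqrt{-412 + 3} = -2 + \sqrt{-409} = -2 + i \sqrt{409} \approx -2.0 + 20.224 i$)
$\frac{1}{M} = \frac{1}{-2 + i \sqrt{409}}$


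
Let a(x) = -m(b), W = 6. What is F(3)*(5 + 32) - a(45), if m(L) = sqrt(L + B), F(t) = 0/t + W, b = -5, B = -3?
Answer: 222 + 2*I*sqrt(2) ≈ 222.0 + 2.8284*I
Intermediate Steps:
F(t) = 6 (F(t) = 0/t + 6 = 0 + 6 = 6)
m(L) = sqrt(-3 + L) (m(L) = sqrt(L - 3) = sqrt(-3 + L))
a(x) = -2*I*sqrt(2) (a(x) = -sqrt(-3 - 5) = -sqrt(-8) = -2*I*sqrt(2))
F(3)*(5 + 32) - a(45) = 6*(5 + 32) - (-2)*I*sqrt(2) = 6*37 + 2*I*sqrt(2) = 222 + 2*I*sqrt(2)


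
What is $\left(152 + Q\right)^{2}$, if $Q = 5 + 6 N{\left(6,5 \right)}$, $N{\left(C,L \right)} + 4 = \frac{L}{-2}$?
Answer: $13924$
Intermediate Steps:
$N{\left(C,L \right)} = -4 - \frac{L}{2}$ ($N{\left(C,L \right)} = -4 + \frac{L}{-2} = -4 + L \left(- \frac{1}{2}\right) = -4 - \frac{L}{2}$)
$Q = -34$ ($Q = 5 + 6 \left(-4 - \frac{5}{2}\right) = 5 + 6 \left(- \frac{13}{2}\right) = 5 - 39 = -34$)
$\left(152 + Q\right)^{2} = \left(152 - 34\right)^{2} = 118^{2} = 13924$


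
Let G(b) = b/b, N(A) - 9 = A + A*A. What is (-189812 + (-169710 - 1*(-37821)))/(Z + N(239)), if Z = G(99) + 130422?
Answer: -321701/187792 ≈ -1.7131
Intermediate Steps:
N(A) = 9 + A + A**2 (N(A) = 9 + (A + A*A) = 9 + (A + A**2) = 9 + A + A**2)
G(b) = 1
Z = 130423 (Z = 1 + 130422 = 130423)
(-189812 + (-169710 - 1*(-37821)))/(Z + N(239)) = (-189812 + (-169710 - 1*(-37821)))/(130423 + (9 + 239 + 239**2)) = (-189812 + (-169710 + 37821))/(130423 + (9 + 239 + 57121)) = (-189812 - 131889)/(130423 + 57369) = -321701/187792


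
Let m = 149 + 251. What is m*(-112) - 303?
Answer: -45103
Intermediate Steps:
m = 400
m*(-112) - 303 = 400*(-112) - 303 = -44800 - 303 = -45103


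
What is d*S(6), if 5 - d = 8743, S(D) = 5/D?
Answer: -21845/3 ≈ -7281.7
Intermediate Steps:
d = -8738 (d = 5 - 1*8743 = 5 - 8743 = -8738)
d*S(6) = -43690/6 = -8738*5/6 = -21845/3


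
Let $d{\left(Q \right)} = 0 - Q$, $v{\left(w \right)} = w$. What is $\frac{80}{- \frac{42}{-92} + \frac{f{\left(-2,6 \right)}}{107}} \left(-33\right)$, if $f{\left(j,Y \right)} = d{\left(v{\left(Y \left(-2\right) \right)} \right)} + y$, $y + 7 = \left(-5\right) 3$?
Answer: $- \frac{12994080}{1787} \approx -7271.5$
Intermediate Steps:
$d{\left(Q \right)} = - Q$
$y = -22$ ($y = -7 - 15 = -22$)
$f{\left(j,Y \right)} = -22 + 2 Y$ ($f{\left(j,Y \right)} = - Y \left(-2\right) - 22 = - \left(-2\right) Y - 22 = 2 Y - 22 = -22 + 2 Y$)
$\frac{80}{- \frac{42}{-92} + \frac{f{\left(-2,6 \right)}}{107}} \left(-33\right) = \frac{80}{- \frac{42}{-92} + \frac{-22 + 2 \cdot 6}{107}} \left(-33\right) = \frac{80}{\left(-42\right) \left(- \frac{1}{92}\right) + \left(-22 + 12\right) \frac{1}{107}} \left(-33\right) = \frac{80}{\frac{21}{46} - \frac{10}{107}} \left(-33\right) = \frac{80}{\frac{1787}{4922}} \left(-33\right) = 80 \cdot \frac{4922}{1787} \left(-33\right) = \frac{393760}{1787} \left(-33\right) = - \frac{12994080}{1787}$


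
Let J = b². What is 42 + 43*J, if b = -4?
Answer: 730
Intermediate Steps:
J = 16 (J = (-4)² = 16)
42 + 43*J = 42 + 43*16 = 42 + 688 = 730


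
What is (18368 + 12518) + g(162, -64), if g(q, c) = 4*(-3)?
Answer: 30874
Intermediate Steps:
g(q, c) = -12
(18368 + 12518) + g(162, -64) = (18368 + 12518) - 12 = 30886 - 12 = 30874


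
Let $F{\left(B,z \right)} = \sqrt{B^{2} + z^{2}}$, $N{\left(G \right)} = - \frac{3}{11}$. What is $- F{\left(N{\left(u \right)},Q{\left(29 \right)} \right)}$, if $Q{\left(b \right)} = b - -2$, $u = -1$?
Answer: $- \frac{\sqrt{116290}}{11} \approx -31.001$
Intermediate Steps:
$N{\left(G \right)} = - \frac{3}{11}$ ($N{\left(G \right)} = \left(-3\right) \frac{1}{11} = - \frac{3}{11}$)
$Q{\left(b \right)} = 2 + b$ ($Q{\left(b \right)} = b + 2 = 2 + b$)
$- F{\left(N{\left(u \right)},Q{\left(29 \right)} \right)} = - \sqrt{\left(- \frac{3}{11}\right)^{2} + \left(2 + 29\right)^{2}} = - \sqrt{\frac{9}{121} + 31^{2}} = - \sqrt{\frac{9}{121} + 961} = - \sqrt{\frac{116290}{121}} = - \frac{\sqrt{116290}}{11}$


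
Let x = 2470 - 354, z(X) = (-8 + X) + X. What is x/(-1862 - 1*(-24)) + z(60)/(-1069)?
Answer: -1233930/982411 ≈ -1.2560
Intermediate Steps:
z(X) = -8 + 2*X
x = 2116
x/(-1862 - 1*(-24)) + z(60)/(-1069) = 2116/(-1862 - 1*(-24)) + (-8 + 2*60)/(-1069) = 2116/(-1862 + 24) + (-8 + 120)*(-1/1069) = 2116/(-1838) + 112*(-1/1069) = 2116*(-1/1838) - 112/1069 = -1058/919 - 112/1069 = -1233930/982411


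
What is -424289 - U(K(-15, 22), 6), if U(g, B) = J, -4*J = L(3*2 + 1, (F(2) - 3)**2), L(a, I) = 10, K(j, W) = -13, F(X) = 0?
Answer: -848573/2 ≈ -4.2429e+5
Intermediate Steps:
J = -5/2 (J = -1/4*10 = -5/2 ≈ -2.5000)
U(g, B) = -5/2
-424289 - U(K(-15, 22), 6) = -424289 - 1*(-5/2) = -424289 + 5/2 = -848573/2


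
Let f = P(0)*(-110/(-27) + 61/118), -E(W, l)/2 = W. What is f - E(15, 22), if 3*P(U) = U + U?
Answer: 30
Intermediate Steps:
P(U) = 2*U/3 (P(U) = (U + U)/3 = (2*U)/3 = 2*U/3)
E(W, l) = -2*W
f = 0 (f = ((⅔)*0)*(-110/(-27) + 61/118) = 0*(-110*(-1/27) + 61*(1/118)) = 0*(110/27 + 61/118) = 0*(14627/3186) = 0)
f - E(15, 22) = 0 - (-2)*15 = 0 - 1*(-30) = 0 + 30 = 30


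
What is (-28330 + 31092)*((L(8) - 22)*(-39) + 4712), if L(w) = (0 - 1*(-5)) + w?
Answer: 13984006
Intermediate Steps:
L(w) = 5 + w (L(w) = (0 + 5) + w = 5 + w)
(-28330 + 31092)*((L(8) - 22)*(-39) + 4712) = (-28330 + 31092)*(((5 + 8) - 22)*(-39) + 4712) = 2762*((13 - 22)*(-39) + 4712) = 2762*(-9*(-39) + 4712) = 2762*(351 + 4712) = 2762*5063 = 13984006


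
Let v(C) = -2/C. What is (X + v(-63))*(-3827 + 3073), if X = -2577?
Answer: 122411146/63 ≈ 1.9430e+6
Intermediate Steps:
(X + v(-63))*(-3827 + 3073) = (-2577 - 2/(-63))*(-3827 + 3073) = (-2577 - 2*(-1/63))*(-754) = (-2577 + 2/63)*(-754) = -162349/63*(-754) = 122411146/63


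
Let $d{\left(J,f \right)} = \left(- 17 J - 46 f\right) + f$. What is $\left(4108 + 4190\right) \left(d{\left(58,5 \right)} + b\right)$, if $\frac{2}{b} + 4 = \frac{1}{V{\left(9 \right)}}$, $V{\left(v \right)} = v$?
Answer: $- \frac{351860094}{35} \approx -1.0053 \cdot 10^{7}$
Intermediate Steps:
$b = - \frac{18}{35}$ ($b = \frac{2}{-4 + \frac{1}{9}} = \frac{2}{- \frac{35}{9}} = 2 \left(- \frac{9}{35}\right) = - \frac{18}{35} \approx -0.51429$)
$d{\left(J,f \right)} = - 45 f - 17 J$ ($d{\left(J,f \right)} = \left(- 46 f - 17 J\right) + f = - 45 f - 17 J$)
$\left(4108 + 4190\right) \left(d{\left(58,5 \right)} + b\right) = \left(4108 + 4190\right) \left(\left(\left(-45\right) 5 - 986\right) - \frac{18}{35}\right) = 8298 \left(\left(-225 - 986\right) - \frac{18}{35}\right) = 8298 \left(-1211 - \frac{18}{35}\right) = 8298 \left(- \frac{42403}{35}\right) = - \frac{351860094}{35}$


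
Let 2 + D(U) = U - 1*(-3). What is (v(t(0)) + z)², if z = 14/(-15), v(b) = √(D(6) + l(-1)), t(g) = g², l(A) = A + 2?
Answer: 1996/225 - 56*√2/15 ≈ 3.5914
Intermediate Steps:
l(A) = 2 + A
D(U) = 1 + U (D(U) = -2 + (U - 1*(-3)) = -2 + (U + 3) = -2 + (3 + U) = 1 + U)
v(b) = 2*√2 (v(b) = √((1 + 6) + (2 - 1)) = √(7 + 1) = √8 = 2*√2)
z = -14/15 (z = 14*(-1/15) = -14/15 ≈ -0.93333)
(v(t(0)) + z)² = (2*√2 - 14/15)² = (-14/15 + 2*√2)²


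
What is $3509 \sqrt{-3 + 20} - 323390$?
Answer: $-323390 + 3509 \sqrt{17} \approx -3.0892 \cdot 10^{5}$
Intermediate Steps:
$3509 \sqrt{-3 + 20} - 323390 = 3509 \sqrt{17} - 323390 = -323390 + 3509 \sqrt{17}$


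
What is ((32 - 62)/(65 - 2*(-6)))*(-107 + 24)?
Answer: 2490/77 ≈ 32.338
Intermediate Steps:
((32 - 62)/(65 - 2*(-6)))*(-107 + 24) = -30/(65 + 12)*(-83) = -30/77*(-83) = 2490/77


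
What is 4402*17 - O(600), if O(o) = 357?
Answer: 74477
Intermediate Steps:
4402*17 - O(600) = 4402*17 - 1*357 = 74834 - 357 = 74477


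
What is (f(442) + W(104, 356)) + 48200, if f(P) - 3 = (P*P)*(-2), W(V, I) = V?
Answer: -342421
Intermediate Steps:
f(P) = 3 - 2*P² (f(P) = 3 + (P*P)*(-2) = 3 + P²*(-2) = 3 - 2*P²)
(f(442) + W(104, 356)) + 48200 = ((3 - 2*442²) + 104) + 48200 = ((3 - 2*195364) + 104) + 48200 = ((3 - 390728) + 104) + 48200 = (-390725 + 104) + 48200 = -390621 + 48200 = -342421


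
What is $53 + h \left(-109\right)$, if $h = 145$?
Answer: $-15752$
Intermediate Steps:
$53 + h \left(-109\right) = 53 + 145 \left(-109\right) = 53 - 15805 = -15752$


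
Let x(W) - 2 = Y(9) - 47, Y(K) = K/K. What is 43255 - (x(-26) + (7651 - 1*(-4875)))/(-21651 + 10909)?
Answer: 232328846/5371 ≈ 43256.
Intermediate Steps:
Y(K) = 1
x(W) = -44 (x(W) = 2 + (1 - 47) = 2 - 46 = -44)
43255 - (x(-26) + (7651 - 1*(-4875)))/(-21651 + 10909) = 43255 - (-44 + (7651 - 1*(-4875)))/(-21651 + 10909) = 43255 - (-44 + (7651 + 4875))/(-10742) = 43255 - (-44 + 12526)*(-1)/10742 = 43255 - 12482*(-1)/10742 = 43255 - 1*(-6241/5371) = 43255 + 6241/5371 = 232328846/5371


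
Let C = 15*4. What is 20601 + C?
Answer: 20661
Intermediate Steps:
C = 60
20601 + C = 20601 + 60 = 20661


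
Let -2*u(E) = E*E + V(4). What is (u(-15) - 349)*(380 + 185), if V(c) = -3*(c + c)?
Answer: -507935/2 ≈ -2.5397e+5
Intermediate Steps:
V(c) = -6*c
u(E) = 12 - E²/2 (u(E) = -(E*E - 6*4)/2 = -(E² - 24)/2 = -(-24 + E²)/2 = 12 - E²/2)
(u(-15) - 349)*(380 + 185) = ((12 - ½*(-15)²) - 349)*(380 + 185) = ((12 - ½*225) - 349)*565 = ((12 - 225/2) - 349)*565 = (-201/2 - 349)*565 = -899/2*565 = -507935/2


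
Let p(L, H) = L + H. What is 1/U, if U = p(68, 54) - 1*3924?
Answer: -1/3802 ≈ -0.00026302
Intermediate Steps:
p(L, H) = H + L
U = -3802 (U = (54 + 68) - 1*3924 = 122 - 3924 = -3802)
1/U = 1/(-3802) = -1/3802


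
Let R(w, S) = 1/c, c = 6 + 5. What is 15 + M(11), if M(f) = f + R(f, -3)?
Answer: 287/11 ≈ 26.091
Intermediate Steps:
c = 11
R(w, S) = 1/11
M(f) = 1/11 + f (M(f) = f + 1/11 = 1/11 + f)
15 + M(11) = 15 + (1/11 + 11) = 15 + 122/11 = 287/11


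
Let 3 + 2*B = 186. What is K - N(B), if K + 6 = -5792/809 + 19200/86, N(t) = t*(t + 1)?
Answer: -1148479397/139148 ≈ -8253.7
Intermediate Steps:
B = 183/2 (B = -3/2 + (1/2)*186 = -3/2 + 93 = 183/2 ≈ 91.500)
N(t) = t*(1 + t)
K = 7308622/34787 (K = -6 + (-5792/809 + 19200/86) = -6 + (-5792*1/809 + 19200*(1/86)) = -6 + (-5792/809 + 9600/43) = -6 + 7517344/34787 = 7308622/34787 ≈ 210.10)
K - N(B) = 7308622/34787 - 183*(1 + 183/2)/2 = 7308622/34787 - 183*185/(2*2) = 7308622/34787 - 1*33855/4 = 7308622/34787 - 33855/4 = -1148479397/139148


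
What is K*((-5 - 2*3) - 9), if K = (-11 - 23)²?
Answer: -23120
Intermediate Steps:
K = 1156 (K = (-34)² = 1156)
K*((-5 - 2*3) - 9) = 1156*((-5 - 2*3) - 9) = 1156*((-5 - 6) - 9) = 1156*(-11 - 9) = 1156*(-20) = -23120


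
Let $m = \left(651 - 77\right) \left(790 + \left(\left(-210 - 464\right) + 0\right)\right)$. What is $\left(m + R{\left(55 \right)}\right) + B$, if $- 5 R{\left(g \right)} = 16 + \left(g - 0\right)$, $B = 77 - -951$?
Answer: $\frac{337989}{5} \approx 67598.0$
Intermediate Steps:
$B = 1028$ ($B = 77 + 951 = 1028$)
$m = 66584$ ($m = 574 \left(790 + \left(-674 + 0\right)\right) = 574 \left(790 - 674\right) = 574 \cdot 116 = 66584$)
$R{\left(g \right)} = - \frac{16}{5} - \frac{g}{5}$ ($R{\left(g \right)} = - \frac{16 + \left(g - 0\right)}{5} = - \frac{16 + \left(g + 0\right)}{5} = - \frac{16 + g}{5} = - \frac{16}{5} - \frac{g}{5}$)
$\left(m + R{\left(55 \right)}\right) + B = \left(66584 - \frac{71}{5}\right) + 1028 = \frac{332849}{5} + 1028 = \frac{337989}{5}$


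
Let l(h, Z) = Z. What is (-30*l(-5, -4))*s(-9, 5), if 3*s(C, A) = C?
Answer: -360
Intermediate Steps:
s(C, A) = C/3
(-30*l(-5, -4))*s(-9, 5) = (-30*(-4))*((⅓)*(-9)) = 120*(-3) = -360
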